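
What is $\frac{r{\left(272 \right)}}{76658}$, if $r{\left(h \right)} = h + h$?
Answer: $\frac{272}{38329} \approx 0.0070965$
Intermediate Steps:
$r{\left(h \right)} = 2 h$
$\frac{r{\left(272 \right)}}{76658} = \frac{2 \cdot 272}{76658} = 544 \cdot \frac{1}{76658} = \frac{272}{38329}$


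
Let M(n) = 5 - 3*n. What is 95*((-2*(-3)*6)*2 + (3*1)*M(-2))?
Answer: 9975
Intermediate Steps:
95*((-2*(-3)*6)*2 + (3*1)*M(-2)) = 95*((-2*(-3)*6)*2 + (3*1)*(5 - 3*(-2))) = 95*((6*6)*2 + 3*(5 + 6)) = 95*(36*2 + 3*11) = 95*(72 + 33) = 95*105 = 9975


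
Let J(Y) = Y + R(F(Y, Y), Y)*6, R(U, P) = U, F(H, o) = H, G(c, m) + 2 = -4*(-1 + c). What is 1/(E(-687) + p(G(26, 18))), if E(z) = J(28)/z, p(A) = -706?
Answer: -687/485218 ≈ -0.0014159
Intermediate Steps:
G(c, m) = 2 - 4*c (G(c, m) = -2 - 4*(-1 + c) = -2 + (4 - 4*c) = 2 - 4*c)
J(Y) = 7*Y (J(Y) = Y + Y*6 = Y + 6*Y = 7*Y)
E(z) = 196/z (E(z) = (7*28)/z = 196/z)
1/(E(-687) + p(G(26, 18))) = 1/(196/(-687) - 706) = 1/(196*(-1/687) - 706) = 1/(-196/687 - 706) = 1/(-485218/687) = -687/485218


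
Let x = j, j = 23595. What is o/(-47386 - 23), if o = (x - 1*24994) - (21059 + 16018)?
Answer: 38476/47409 ≈ 0.81158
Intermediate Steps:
x = 23595
o = -38476 (o = (23595 - 1*24994) - (21059 + 16018) = (23595 - 24994) - 1*37077 = -1399 - 37077 = -38476)
o/(-47386 - 23) = -38476/(-47386 - 23) = -38476/(-47409) = -38476*(-1/47409) = 38476/47409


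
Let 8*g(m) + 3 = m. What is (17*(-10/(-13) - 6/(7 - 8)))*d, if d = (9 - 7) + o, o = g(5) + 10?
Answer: 18326/13 ≈ 1409.7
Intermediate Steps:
g(m) = -3/8 + m/8
o = 41/4 (o = (-3/8 + (1/8)*5) + 10 = (-3/8 + 5/8) + 10 = 1/4 + 10 = 41/4 ≈ 10.250)
d = 49/4 (d = (9 - 7) + 41/4 = 2 + 41/4 = 49/4 ≈ 12.250)
(17*(-10/(-13) - 6/(7 - 8)))*d = (17*(-10/(-13) - 6/(7 - 8)))*(49/4) = (17*(-10*(-1/13) - 6/(-1)))*(49/4) = (17*(10/13 - 6*(-1)))*(49/4) = (17*(10/13 + 6))*(49/4) = (17*(88/13))*(49/4) = (1496/13)*(49/4) = 18326/13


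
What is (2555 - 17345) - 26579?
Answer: -41369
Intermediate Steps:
(2555 - 17345) - 26579 = -14790 - 26579 = -41369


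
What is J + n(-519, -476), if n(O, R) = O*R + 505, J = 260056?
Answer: 507605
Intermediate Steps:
n(O, R) = 505 + O*R
J + n(-519, -476) = 260056 + (505 - 519*(-476)) = 260056 + (505 + 247044) = 260056 + 247549 = 507605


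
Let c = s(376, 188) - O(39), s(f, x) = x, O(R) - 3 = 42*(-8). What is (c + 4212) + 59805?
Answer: 64538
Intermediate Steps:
O(R) = -333 (O(R) = 3 + 42*(-8) = 3 - 336 = -333)
c = 521 (c = 188 - 1*(-333) = 188 + 333 = 521)
(c + 4212) + 59805 = (521 + 4212) + 59805 = 4733 + 59805 = 64538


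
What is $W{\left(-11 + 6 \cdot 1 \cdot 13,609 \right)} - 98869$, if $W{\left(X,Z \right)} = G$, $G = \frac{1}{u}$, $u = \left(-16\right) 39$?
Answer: $- \frac{61694257}{624} \approx -98869.0$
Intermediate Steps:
$u = -624$
$G = - \frac{1}{624}$ ($G = \frac{1}{-624} = - \frac{1}{624} \approx -0.0016026$)
$W{\left(X,Z \right)} = - \frac{1}{624}$
$W{\left(-11 + 6 \cdot 1 \cdot 13,609 \right)} - 98869 = - \frac{1}{624} - 98869 = - \frac{61694257}{624}$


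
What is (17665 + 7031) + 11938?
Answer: 36634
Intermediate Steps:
(17665 + 7031) + 11938 = 24696 + 11938 = 36634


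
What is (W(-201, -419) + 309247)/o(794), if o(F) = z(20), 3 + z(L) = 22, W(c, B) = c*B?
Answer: 393466/19 ≈ 20709.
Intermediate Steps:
W(c, B) = B*c
z(L) = 19 (z(L) = -3 + 22 = 19)
o(F) = 19
(W(-201, -419) + 309247)/o(794) = (-419*(-201) + 309247)/19 = (84219 + 309247)*(1/19) = 393466*(1/19) = 393466/19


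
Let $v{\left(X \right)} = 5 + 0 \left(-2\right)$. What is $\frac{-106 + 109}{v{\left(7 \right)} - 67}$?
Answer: $- \frac{3}{62} \approx -0.048387$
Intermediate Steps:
$v{\left(X \right)} = 5$ ($v{\left(X \right)} = 5 + 0 = 5$)
$\frac{-106 + 109}{v{\left(7 \right)} - 67} = \frac{-106 + 109}{5 - 67} = \frac{1}{-62} \cdot 3 = \left(- \frac{1}{62}\right) 3 = - \frac{3}{62}$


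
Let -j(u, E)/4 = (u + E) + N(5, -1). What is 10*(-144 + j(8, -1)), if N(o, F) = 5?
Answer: -1920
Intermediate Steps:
j(u, E) = -20 - 4*E - 4*u (j(u, E) = -4*((u + E) + 5) = -4*((E + u) + 5) = -4*(5 + E + u) = -20 - 4*E - 4*u)
10*(-144 + j(8, -1)) = 10*(-144 + (-20 - 4*(-1) - 4*8)) = 10*(-144 + (-20 + 4 - 32)) = 10*(-144 - 48) = 10*(-192) = -1920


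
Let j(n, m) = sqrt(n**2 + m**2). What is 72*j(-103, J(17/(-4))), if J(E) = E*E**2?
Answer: 9*sqrt(67592033)/8 ≈ 9249.1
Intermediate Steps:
J(E) = E**3
j(n, m) = sqrt(m**2 + n**2)
72*j(-103, J(17/(-4))) = 72*sqrt(((17/(-4))**3)**2 + (-103)**2) = 72*sqrt(((17*(-1/4))**3)**2 + 10609) = 72*sqrt(((-17/4)**3)**2 + 10609) = 72*sqrt((-4913/64)**2 + 10609) = 72*sqrt(24137569/4096 + 10609) = 72*sqrt(67592033/4096) = 72*(sqrt(67592033)/64) = 9*sqrt(67592033)/8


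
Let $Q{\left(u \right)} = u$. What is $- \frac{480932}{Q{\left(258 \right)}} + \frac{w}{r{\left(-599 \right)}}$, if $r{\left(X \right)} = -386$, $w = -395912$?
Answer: $- \frac{20873614}{24897} \approx -838.4$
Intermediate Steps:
$- \frac{480932}{Q{\left(258 \right)}} + \frac{w}{r{\left(-599 \right)}} = - \frac{480932}{258} - \frac{395912}{-386} = \left(-480932\right) \frac{1}{258} - - \frac{197956}{193} = - \frac{240466}{129} + \frac{197956}{193} = - \frac{20873614}{24897}$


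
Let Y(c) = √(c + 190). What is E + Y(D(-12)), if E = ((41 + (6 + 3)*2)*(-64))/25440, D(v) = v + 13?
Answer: -118/795 + √191 ≈ 13.672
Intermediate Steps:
D(v) = 13 + v
Y(c) = √(190 + c)
E = -118/795 (E = ((41 + 9*2)*(-64))*(1/25440) = ((41 + 18)*(-64))*(1/25440) = (59*(-64))*(1/25440) = -3776*1/25440 = -118/795 ≈ -0.14843)
E + Y(D(-12)) = -118/795 + √(190 + (13 - 12)) = -118/795 + √(190 + 1) = -118/795 + √191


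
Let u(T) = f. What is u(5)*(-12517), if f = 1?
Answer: -12517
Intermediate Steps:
u(T) = 1
u(5)*(-12517) = 1*(-12517) = -12517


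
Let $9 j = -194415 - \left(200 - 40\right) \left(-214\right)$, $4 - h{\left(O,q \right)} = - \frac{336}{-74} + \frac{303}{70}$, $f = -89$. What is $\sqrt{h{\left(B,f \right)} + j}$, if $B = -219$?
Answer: $\frac{i \sqrt{1074763879910}}{7770} \approx 133.42 i$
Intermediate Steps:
$h{\left(O,q \right)} = - \frac{12611}{2590}$ ($h{\left(O,q \right)} = 4 - \left(- \frac{336}{-74} + \frac{303}{70}\right) = 4 - \left(\left(-336\right) \left(- \frac{1}{74}\right) + 303 \cdot \frac{1}{70}\right) = 4 - \left(\frac{168}{37} + \frac{303}{70}\right) = 4 - \frac{22971}{2590} = - \frac{12611}{2590}$)
$j = - \frac{160175}{9}$ ($j = \frac{-194415 - \left(200 - 40\right) \left(-214\right)}{9} = \frac{-194415 - 160 \left(-214\right)}{9} = \frac{-194415 - -34240}{9} = \frac{-194415 + 34240}{9} = \frac{1}{9} \left(-160175\right) = - \frac{160175}{9} \approx -17797.0$)
$\sqrt{h{\left(B,f \right)} + j} = \sqrt{- \frac{12611}{2590} - \frac{160175}{9}} = \sqrt{- \frac{414966749}{23310}} = \frac{i \sqrt{1074763879910}}{7770}$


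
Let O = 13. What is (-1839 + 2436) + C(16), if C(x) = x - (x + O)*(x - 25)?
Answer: 874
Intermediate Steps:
C(x) = x - (-25 + x)*(13 + x) (C(x) = x - (x + 13)*(x - 25) = x - (13 + x)*(-25 + x) = x - (-25 + x)*(13 + x))
(-1839 + 2436) + C(16) = (-1839 + 2436) + (325 - 1*16² + 13*16) = 597 + (325 - 1*256 + 208) = 597 + (325 - 256 + 208) = 597 + 277 = 874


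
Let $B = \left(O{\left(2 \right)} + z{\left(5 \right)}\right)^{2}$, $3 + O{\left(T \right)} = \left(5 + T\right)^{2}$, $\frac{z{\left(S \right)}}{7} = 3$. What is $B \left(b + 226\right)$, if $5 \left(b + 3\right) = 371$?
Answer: $\frac{6670654}{5} \approx 1.3341 \cdot 10^{6}$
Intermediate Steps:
$b = \frac{356}{5}$ ($b = -3 + \frac{1}{5} \cdot 371 = -3 + \frac{371}{5} = \frac{356}{5} \approx 71.2$)
$z{\left(S \right)} = 21$ ($z{\left(S \right)} = 7 \cdot 3 = 21$)
$O{\left(T \right)} = -3 + \left(5 + T\right)^{2}$
$B = 4489$ ($B = \left(\left(-3 + \left(5 + 2\right)^{2}\right) + 21\right)^{2} = \left(\left(-3 + 7^{2}\right) + 21\right)^{2} = \left(\left(-3 + 49\right) + 21\right)^{2} = \left(46 + 21\right)^{2} = 67^{2} = 4489$)
$B \left(b + 226\right) = 4489 \left(\frac{356}{5} + 226\right) = 4489 \cdot \frac{1486}{5} = \frac{6670654}{5}$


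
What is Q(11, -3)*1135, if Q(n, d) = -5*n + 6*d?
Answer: -82855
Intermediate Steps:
Q(11, -3)*1135 = (-5*11 + 6*(-3))*1135 = (-55 - 18)*1135 = -73*1135 = -82855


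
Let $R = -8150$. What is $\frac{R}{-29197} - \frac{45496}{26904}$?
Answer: $- \frac{138634889}{98189511} \approx -1.4119$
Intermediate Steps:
$\frac{R}{-29197} - \frac{45496}{26904} = - \frac{8150}{-29197} - \frac{45496}{26904} = \left(-8150\right) \left(- \frac{1}{29197}\right) - \frac{5687}{3363} = \frac{8150}{29197} - \frac{5687}{3363} = - \frac{138634889}{98189511}$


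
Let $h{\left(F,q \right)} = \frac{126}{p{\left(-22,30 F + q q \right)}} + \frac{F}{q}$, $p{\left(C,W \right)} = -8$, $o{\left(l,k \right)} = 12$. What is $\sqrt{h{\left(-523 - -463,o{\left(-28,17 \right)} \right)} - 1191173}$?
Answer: $\frac{5 i \sqrt{190591}}{2} \approx 1091.4 i$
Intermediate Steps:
$h{\left(F,q \right)} = - \frac{63}{4} + \frac{F}{q}$ ($h{\left(F,q \right)} = \frac{126}{-8} + \frac{F}{q} = 126 \left(- \frac{1}{8}\right) + \frac{F}{q} = - \frac{63}{4} + \frac{F}{q}$)
$\sqrt{h{\left(-523 - -463,o{\left(-28,17 \right)} \right)} - 1191173} = \sqrt{\left(- \frac{63}{4} + \frac{-523 - -463}{12}\right) - 1191173} = \sqrt{\left(- \frac{63}{4} + \left(-523 + 463\right) \frac{1}{12}\right) - 1191173} = \sqrt{\left(- \frac{63}{4} - 5\right) - 1191173} = \sqrt{- \frac{83}{4} - 1191173} = \sqrt{- \frac{4764775}{4}} = \frac{5 i \sqrt{190591}}{2}$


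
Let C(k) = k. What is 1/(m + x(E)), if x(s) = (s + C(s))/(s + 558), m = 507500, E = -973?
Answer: 415/210614446 ≈ 1.9704e-6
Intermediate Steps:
x(s) = 2*s/(558 + s) (x(s) = (s + s)/(s + 558) = (2*s)/(558 + s) = 2*s/(558 + s))
1/(m + x(E)) = 1/(507500 + 2*(-973)/(558 - 973)) = 1/(507500 + 2*(-973)/(-415)) = 1/(507500 + 2*(-973)*(-1/415)) = 1/(507500 + 1946/415) = 1/(210614446/415) = 415/210614446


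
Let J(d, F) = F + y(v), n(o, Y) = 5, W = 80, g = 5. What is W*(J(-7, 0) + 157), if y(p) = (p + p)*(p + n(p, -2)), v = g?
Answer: 20560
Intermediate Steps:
v = 5
y(p) = 2*p*(5 + p) (y(p) = (p + p)*(p + 5) = (2*p)*(5 + p) = 2*p*(5 + p))
J(d, F) = 100 + F (J(d, F) = F + 2*5*(5 + 5) = F + 2*5*10 = F + 100 = 100 + F)
W*(J(-7, 0) + 157) = 80*((100 + 0) + 157) = 80*(100 + 157) = 80*257 = 20560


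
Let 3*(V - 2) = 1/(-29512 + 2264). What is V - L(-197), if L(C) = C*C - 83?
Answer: -3165454657/81744 ≈ -38724.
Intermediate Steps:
V = 163487/81744 (V = 2 + 1/(3*(-29512 + 2264)) = 2 + (1/3)/(-27248) = 2 + (1/3)*(-1/27248) = 2 - 1/81744 = 163487/81744 ≈ 2.0000)
L(C) = -83 + C**2 (L(C) = C**2 - 83 = -83 + C**2)
V - L(-197) = 163487/81744 - (-83 + (-197)**2) = 163487/81744 - (-83 + 38809) = 163487/81744 - 1*38726 = 163487/81744 - 38726 = -3165454657/81744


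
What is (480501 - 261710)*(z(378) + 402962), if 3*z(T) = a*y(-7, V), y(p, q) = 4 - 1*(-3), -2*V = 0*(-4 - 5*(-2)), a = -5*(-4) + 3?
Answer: 264528602177/3 ≈ 8.8176e+10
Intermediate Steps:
a = 23 (a = 20 + 3 = 23)
V = 0 (V = -0*(-4 - 5*(-2)) = -0*(-4 + 10) = -0*6 = -½*0 = 0)
y(p, q) = 7 (y(p, q) = 4 + 3 = 7)
z(T) = 161/3 (z(T) = (23*7)/3 = (⅓)*161 = 161/3)
(480501 - 261710)*(z(378) + 402962) = (480501 - 261710)*(161/3 + 402962) = 218791*(1209047/3) = 264528602177/3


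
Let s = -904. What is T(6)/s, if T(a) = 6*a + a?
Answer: -21/452 ≈ -0.046460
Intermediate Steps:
T(a) = 7*a
T(6)/s = (7*6)/(-904) = 42*(-1/904) = -21/452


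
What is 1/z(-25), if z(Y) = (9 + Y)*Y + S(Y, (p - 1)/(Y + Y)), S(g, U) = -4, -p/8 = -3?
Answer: 1/396 ≈ 0.0025253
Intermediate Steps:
p = 24 (p = -8*(-3) = 24)
z(Y) = -4 + Y*(9 + Y) (z(Y) = (9 + Y)*Y - 4 = Y*(9 + Y) - 4 = -4 + Y*(9 + Y))
1/z(-25) = 1/(-4 + (-25)² + 9*(-25)) = 1/(-4 + 625 - 225) = 1/396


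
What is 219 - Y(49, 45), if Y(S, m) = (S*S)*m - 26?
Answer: -107800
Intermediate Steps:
Y(S, m) = -26 + m*S² (Y(S, m) = S²*m - 26 = m*S² - 26 = -26 + m*S²)
219 - Y(49, 45) = 219 - (-26 + 45*49²) = 219 - (-26 + 45*2401) = 219 - (-26 + 108045) = 219 - 1*108019 = 219 - 108019 = -107800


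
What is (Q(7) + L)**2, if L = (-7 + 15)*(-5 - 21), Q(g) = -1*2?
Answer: 44100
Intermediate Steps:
Q(g) = -2
L = -208 (L = 8*(-26) = -208)
(Q(7) + L)**2 = (-2 - 208)**2 = (-210)**2 = 44100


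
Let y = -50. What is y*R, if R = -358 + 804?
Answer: -22300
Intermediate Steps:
R = 446
y*R = -50*446 = -22300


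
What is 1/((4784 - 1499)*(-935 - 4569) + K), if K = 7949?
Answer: -1/18072691 ≈ -5.5332e-8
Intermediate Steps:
1/((4784 - 1499)*(-935 - 4569) + K) = 1/((4784 - 1499)*(-935 - 4569) + 7949) = 1/(3285*(-5504) + 7949) = 1/(-18080640 + 7949) = 1/(-18072691) = -1/18072691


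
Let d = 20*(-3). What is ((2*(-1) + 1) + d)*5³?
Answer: -7625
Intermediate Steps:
d = -60
((2*(-1) + 1) + d)*5³ = ((2*(-1) + 1) - 60)*5³ = ((-2 + 1) - 60)*125 = (-1 - 60)*125 = -61*125 = -7625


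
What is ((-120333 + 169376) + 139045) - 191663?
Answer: -3575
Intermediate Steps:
((-120333 + 169376) + 139045) - 191663 = (49043 + 139045) - 191663 = 188088 - 191663 = -3575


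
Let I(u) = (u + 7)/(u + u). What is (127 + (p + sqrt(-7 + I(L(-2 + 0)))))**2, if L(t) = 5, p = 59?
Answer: (930 + I*sqrt(145))**2/25 ≈ 34590.0 + 895.89*I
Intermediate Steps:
I(u) = (7 + u)/(2*u) (I(u) = (7 + u)/((2*u)) = (7 + u)*(1/(2*u)) = (7 + u)/(2*u))
(127 + (p + sqrt(-7 + I(L(-2 + 0)))))**2 = (127 + (59 + sqrt(-7 + (1/2)*(7 + 5)/5)))**2 = (127 + (59 + sqrt(-7 + (1/2)*(1/5)*12)))**2 = (127 + (59 + sqrt(-7 + 6/5)))**2 = (127 + (59 + sqrt(-29/5)))**2 = (127 + (59 + I*sqrt(145)/5))**2 = (186 + I*sqrt(145)/5)**2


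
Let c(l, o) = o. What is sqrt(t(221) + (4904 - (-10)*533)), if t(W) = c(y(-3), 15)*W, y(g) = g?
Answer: sqrt(13549) ≈ 116.40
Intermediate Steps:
t(W) = 15*W
sqrt(t(221) + (4904 - (-10)*533)) = sqrt(15*221 + (4904 - (-10)*533)) = sqrt(3315 + (4904 - 1*(-5330))) = sqrt(3315 + (4904 + 5330)) = sqrt(3315 + 10234) = sqrt(13549)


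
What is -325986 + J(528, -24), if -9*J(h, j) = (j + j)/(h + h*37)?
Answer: -1226359331/3762 ≈ -3.2599e+5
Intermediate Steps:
J(h, j) = -j/(171*h) (J(h, j) = -(j + j)/(9*(h + h*37)) = -2*j/(9*(h + 37*h)) = -2*j/(9*(38*h)) = -2*j*1/(38*h)/9 = -j/(171*h))
-325986 + J(528, -24) = -325986 - 1/171*(-24)/528 = -325986 - 1/171*(-24)*1/528 = -325986 + 1/3762 = -1226359331/3762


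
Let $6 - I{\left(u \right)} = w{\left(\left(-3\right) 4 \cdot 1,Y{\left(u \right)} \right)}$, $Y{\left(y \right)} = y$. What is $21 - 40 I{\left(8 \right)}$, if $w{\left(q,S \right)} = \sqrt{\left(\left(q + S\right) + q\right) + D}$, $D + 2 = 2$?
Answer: $-219 + 160 i \approx -219.0 + 160.0 i$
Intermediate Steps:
$D = 0$ ($D = -2 + 2 = 0$)
$w{\left(q,S \right)} = \sqrt{S + 2 q}$ ($w{\left(q,S \right)} = \sqrt{\left(\left(q + S\right) + q\right) + 0} = \sqrt{\left(\left(S + q\right) + q\right) + 0} = \sqrt{\left(S + 2 q\right) + 0} = \sqrt{S + 2 q}$)
$I{\left(u \right)} = 6 - \sqrt{-24 + u}$ ($I{\left(u \right)} = 6 - \sqrt{u + 2 \left(-3\right) 4 \cdot 1} = 6 - \sqrt{u + 2 \left(\left(-12\right) 1\right)} = 6 - \sqrt{u + 2 \left(-12\right)} = 6 - \sqrt{u - 24} = 6 - \sqrt{-24 + u}$)
$21 - 40 I{\left(8 \right)} = 21 - 40 \left(6 - \sqrt{-24 + 8}\right) = 21 - 40 \left(6 - \sqrt{-16}\right) = 21 - 40 \left(6 - 4 i\right) = 21 - \left(240 - 160 i\right) = -219 + 160 i$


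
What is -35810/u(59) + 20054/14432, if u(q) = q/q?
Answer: -258394933/7216 ≈ -35809.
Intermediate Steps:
u(q) = 1
-35810/u(59) + 20054/14432 = -35810/1 + 20054/14432 = -35810*1 + 20054*(1/14432) = -35810 + 10027/7216 = -258394933/7216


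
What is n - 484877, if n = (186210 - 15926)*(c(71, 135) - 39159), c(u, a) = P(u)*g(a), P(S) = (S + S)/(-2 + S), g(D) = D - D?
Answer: -6668636033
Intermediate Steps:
g(D) = 0
P(S) = 2*S/(-2 + S) (P(S) = (2*S)/(-2 + S) = 2*S/(-2 + S))
c(u, a) = 0 (c(u, a) = (2*u/(-2 + u))*0 = 0)
n = -6668151156 (n = (186210 - 15926)*(0 - 39159) = 170284*(-39159) = -6668151156)
n - 484877 = -6668151156 - 484877 = -6668636033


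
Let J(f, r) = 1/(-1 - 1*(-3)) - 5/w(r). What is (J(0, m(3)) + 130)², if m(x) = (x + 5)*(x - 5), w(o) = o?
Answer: 4380649/256 ≈ 17112.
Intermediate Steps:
m(x) = (-5 + x)*(5 + x) (m(x) = (5 + x)*(-5 + x) = (-5 + x)*(5 + x))
J(f, r) = ½ - 5/r (J(f, r) = 1/(-1 - 1*(-3)) - 5/r = 1/(-1 + 3) - 5/r = 1/2 - 5/r = 1*(½) - 5/r = ½ - 5/r)
(J(0, m(3)) + 130)² = ((-10 + (-25 + 3²))/(2*(-25 + 3²)) + 130)² = ((-10 + (-25 + 9))/(2*(-25 + 9)) + 130)² = ((½)*(-10 - 16)/(-16) + 130)² = ((½)*(-1/16)*(-26) + 130)² = (13/16 + 130)² = (2093/16)² = 4380649/256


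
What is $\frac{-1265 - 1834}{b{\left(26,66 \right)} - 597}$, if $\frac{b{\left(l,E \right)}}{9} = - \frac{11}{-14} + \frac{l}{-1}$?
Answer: $\frac{14462}{3845} \approx 3.7612$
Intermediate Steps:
$b{\left(l,E \right)} = \frac{99}{14} - 9 l$ ($b{\left(l,E \right)} = 9 \left(- \frac{11}{-14} + \frac{l}{-1}\right) = 9 \left(\left(-11\right) \left(- \frac{1}{14}\right) + l \left(-1\right)\right) = 9 \left(\frac{11}{14} - l\right) = \frac{99}{14} - 9 l$)
$\frac{-1265 - 1834}{b{\left(26,66 \right)} - 597} = \frac{-1265 - 1834}{\left(\frac{99}{14} - 234\right) - 597} = - \frac{3099}{\left(\frac{99}{14} - 234\right) - 597} = - \frac{3099}{- \frac{3177}{14} - 597} = - \frac{3099}{- \frac{11535}{14}} = \left(-3099\right) \left(- \frac{14}{11535}\right) = \frac{14462}{3845}$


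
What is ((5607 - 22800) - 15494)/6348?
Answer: -32687/6348 ≈ -5.1492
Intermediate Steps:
((5607 - 22800) - 15494)/6348 = (-17193 - 15494)*(1/6348) = -32687*1/6348 = -32687/6348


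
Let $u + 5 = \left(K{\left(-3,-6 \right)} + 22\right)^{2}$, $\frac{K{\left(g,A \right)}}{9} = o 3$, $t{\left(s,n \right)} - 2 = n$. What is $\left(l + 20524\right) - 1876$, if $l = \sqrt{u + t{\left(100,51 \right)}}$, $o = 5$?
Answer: $18648 + \sqrt{24697} \approx 18805.0$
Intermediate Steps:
$t{\left(s,n \right)} = 2 + n$
$K{\left(g,A \right)} = 135$ ($K{\left(g,A \right)} = 9 \cdot 5 \cdot 3 = 9 \cdot 15 = 135$)
$u = 24644$ ($u = -5 + \left(135 + 22\right)^{2} = -5 + 157^{2} = -5 + 24649 = 24644$)
$l = \sqrt{24697}$ ($l = \sqrt{24644 + \left(2 + 51\right)} = \sqrt{24644 + 53} = \sqrt{24697} \approx 157.15$)
$\left(l + 20524\right) - 1876 = \left(\sqrt{24697} + 20524\right) - 1876 = \left(20524 + \sqrt{24697}\right) - 1876 = 18648 + \sqrt{24697}$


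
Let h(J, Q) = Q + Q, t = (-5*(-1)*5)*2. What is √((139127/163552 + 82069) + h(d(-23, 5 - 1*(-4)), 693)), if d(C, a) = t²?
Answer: √139523873295714/40888 ≈ 288.89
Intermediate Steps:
t = 50 (t = (5*5)*2 = 25*2 = 50)
d(C, a) = 2500 (d(C, a) = 50² = 2500)
h(J, Q) = 2*Q
√((139127/163552 + 82069) + h(d(-23, 5 - 1*(-4)), 693)) = √((139127/163552 + 82069) + 2*693) = √((139127*(1/163552) + 82069) + 1386) = √((139127/163552 + 82069) + 1386) = √(13422688215/163552 + 1386) = √(13649371287/163552) = √139523873295714/40888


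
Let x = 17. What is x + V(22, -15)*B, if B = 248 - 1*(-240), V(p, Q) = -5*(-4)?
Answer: 9777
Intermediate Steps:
V(p, Q) = 20
B = 488 (B = 248 + 240 = 488)
x + V(22, -15)*B = 17 + 20*488 = 17 + 9760 = 9777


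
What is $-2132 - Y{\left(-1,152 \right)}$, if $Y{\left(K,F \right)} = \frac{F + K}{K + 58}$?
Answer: $- \frac{121675}{57} \approx -2134.6$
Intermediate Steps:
$Y{\left(K,F \right)} = \frac{F + K}{58 + K}$
$-2132 - Y{\left(-1,152 \right)} = -2132 - \frac{152 - 1}{58 - 1} = -2132 - \frac{1}{57} \cdot 151 = -2132 - \frac{151}{57} = - \frac{121675}{57}$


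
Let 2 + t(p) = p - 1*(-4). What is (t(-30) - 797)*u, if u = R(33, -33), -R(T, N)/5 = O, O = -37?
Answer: -152625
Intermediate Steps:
t(p) = 2 + p (t(p) = -2 + (p - 1*(-4)) = -2 + (p + 4) = -2 + (4 + p) = 2 + p)
R(T, N) = 185 (R(T, N) = -5*(-37) = 185)
u = 185
(t(-30) - 797)*u = ((2 - 30) - 797)*185 = (-28 - 797)*185 = -825*185 = -152625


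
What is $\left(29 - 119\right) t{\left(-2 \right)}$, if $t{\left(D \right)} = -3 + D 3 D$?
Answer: $-810$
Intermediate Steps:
$t{\left(D \right)} = -3 + 3 D^{2}$ ($t{\left(D \right)} = -3 + 3 D D = -3 + 3 D^{2}$)
$\left(29 - 119\right) t{\left(-2 \right)} = \left(29 - 119\right) \left(-3 + 3 \left(-2\right)^{2}\right) = - 90 \left(-3 + 3 \cdot 4\right) = - 90 \left(-3 + 12\right) = \left(-90\right) 9 = -810$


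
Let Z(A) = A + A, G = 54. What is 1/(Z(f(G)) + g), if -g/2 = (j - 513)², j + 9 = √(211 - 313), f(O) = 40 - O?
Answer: -I/(2088*√102 + 544792*I) ≈ -1.8328e-6 - 7.0945e-8*I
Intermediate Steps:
j = -9 + I*√102 (j = -9 + √(211 - 313) = -9 + √(-102) = -9 + I*√102 ≈ -9.0 + 10.1*I)
g = -2*(-522 + I*√102)² (g = -2*((-9 + I*√102) - 513)² = -2*(-522 + I*√102)² ≈ -5.4476e+5 + 21088.0*I)
Z(A) = 2*A
1/(Z(f(G)) + g) = 1/(2*(40 - 1*54) + (-544764 + 2088*I*√102)) = 1/(2*(40 - 54) + (-544764 + 2088*I*√102)) = 1/(2*(-14) + (-544764 + 2088*I*√102)) = 1/(-28 + (-544764 + 2088*I*√102)) = 1/(-544792 + 2088*I*√102)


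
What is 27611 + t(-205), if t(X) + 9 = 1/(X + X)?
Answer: 11316819/410 ≈ 27602.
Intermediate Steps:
t(X) = -9 + 1/(2*X) (t(X) = -9 + 1/(X + X) = -9 + 1/(2*X))
27611 + t(-205) = 27611 + (-9 + (½)/(-205)) = 27611 + (-9 + (½)*(-1/205)) = 27611 + (-9 - 1/410) = 27611 - 3691/410 = 11316819/410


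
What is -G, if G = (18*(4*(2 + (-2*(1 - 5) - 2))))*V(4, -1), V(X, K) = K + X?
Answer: -1728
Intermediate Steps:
G = 1728 (G = (18*(4*(2 + (-2*(1 - 5) - 2))))*(-1 + 4) = (18*(4*(2 + (-2*(-4) - 2))))*3 = (18*(4*(2 + (8 - 2))))*3 = (18*(4*(2 + 6)))*3 = (18*(4*8))*3 = (18*32)*3 = 576*3 = 1728)
-G = -1*1728 = -1728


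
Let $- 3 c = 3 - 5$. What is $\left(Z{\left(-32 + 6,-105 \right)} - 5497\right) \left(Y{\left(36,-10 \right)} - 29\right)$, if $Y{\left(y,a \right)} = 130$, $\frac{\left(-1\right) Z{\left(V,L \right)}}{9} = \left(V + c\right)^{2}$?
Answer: $-1138573$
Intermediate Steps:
$c = \frac{2}{3}$ ($c = - \frac{3 - 5}{3} = \left(- \frac{1}{3}\right) \left(-2\right) = \frac{2}{3} \approx 0.66667$)
$Z{\left(V,L \right)} = - 9 \left(\frac{2}{3} + V\right)^{2}$ ($Z{\left(V,L \right)} = - 9 \left(V + \frac{2}{3}\right)^{2} = - 9 \left(\frac{2}{3} + V\right)^{2}$)
$\left(Z{\left(-32 + 6,-105 \right)} - 5497\right) \left(Y{\left(36,-10 \right)} - 29\right) = \left(- \left(2 + 3 \left(-32 + 6\right)\right)^{2} - 5497\right) \left(130 - 29\right) = \left(- \left(2 + 3 \left(-26\right)\right)^{2} - 5497\right) 101 = \left(- \left(2 - 78\right)^{2} - 5497\right) 101 = \left(- \left(-76\right)^{2} - 5497\right) 101 = \left(\left(-1\right) 5776 - 5497\right) 101 = \left(-5776 - 5497\right) 101 = \left(-11273\right) 101 = -1138573$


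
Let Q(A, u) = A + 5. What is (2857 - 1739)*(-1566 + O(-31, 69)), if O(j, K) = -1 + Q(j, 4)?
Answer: -1780974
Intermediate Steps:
Q(A, u) = 5 + A
O(j, K) = 4 + j (O(j, K) = -1 + (5 + j) = 4 + j)
(2857 - 1739)*(-1566 + O(-31, 69)) = (2857 - 1739)*(-1566 + (4 - 31)) = 1118*(-1566 - 27) = 1118*(-1593) = -1780974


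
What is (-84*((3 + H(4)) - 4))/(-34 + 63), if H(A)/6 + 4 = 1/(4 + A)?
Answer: 2037/29 ≈ 70.241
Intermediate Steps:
H(A) = -24 + 6/(4 + A)
(-84*((3 + H(4)) - 4))/(-34 + 63) = (-84*((3 + 6*(-15 - 4*4)/(4 + 4)) - 4))/(-34 + 63) = -84*((3 + 6*(-15 - 16)/8) - 4)/29 = -84*((3 + 6*(⅛)*(-31)) - 4)*(1/29) = -84*((3 - 93/4) - 4)*(1/29) = -84*(-81/4 - 4)*(1/29) = -84*(-97/4)*(1/29) = 2037*(1/29) = 2037/29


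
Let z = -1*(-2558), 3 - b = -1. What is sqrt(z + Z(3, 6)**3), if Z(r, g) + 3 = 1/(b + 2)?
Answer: sqrt(3285690)/36 ≈ 50.351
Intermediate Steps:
b = 4 (b = 3 - 1*(-1) = 3 + 1 = 4)
Z(r, g) = -17/6 (Z(r, g) = -3 + 1/(4 + 2) = -3 + 1/6 = -17/6)
z = 2558
sqrt(z + Z(3, 6)**3) = sqrt(2558 + (-17/6)**3) = sqrt(2558 - 4913/216) = sqrt(547615/216) = sqrt(3285690)/36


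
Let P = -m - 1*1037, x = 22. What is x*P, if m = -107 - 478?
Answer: -9944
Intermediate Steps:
m = -585
P = -452 (P = -1*(-585) - 1*1037 = 585 - 1037 = -452)
x*P = 22*(-452) = -9944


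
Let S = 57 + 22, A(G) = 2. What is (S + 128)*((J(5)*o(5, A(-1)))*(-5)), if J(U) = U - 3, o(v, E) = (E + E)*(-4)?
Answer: 33120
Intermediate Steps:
o(v, E) = -8*E (o(v, E) = (2*E)*(-4) = -8*E)
J(U) = -3 + U
S = 79
(S + 128)*((J(5)*o(5, A(-1)))*(-5)) = (79 + 128)*(((-3 + 5)*(-8*2))*(-5)) = 207*((2*(-16))*(-5)) = 207*(-32*(-5)) = 207*160 = 33120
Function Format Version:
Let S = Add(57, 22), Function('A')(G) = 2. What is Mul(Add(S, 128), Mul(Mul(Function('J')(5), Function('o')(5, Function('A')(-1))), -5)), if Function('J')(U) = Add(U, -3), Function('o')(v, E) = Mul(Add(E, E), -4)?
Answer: 33120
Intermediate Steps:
Function('o')(v, E) = Mul(-8, E) (Function('o')(v, E) = Mul(Mul(2, E), -4) = Mul(-8, E))
Function('J')(U) = Add(-3, U)
S = 79
Mul(Add(S, 128), Mul(Mul(Function('J')(5), Function('o')(5, Function('A')(-1))), -5)) = Mul(Add(79, 128), Mul(Mul(Add(-3, 5), Mul(-8, 2)), -5)) = Mul(207, Mul(Mul(2, -16), -5)) = Mul(207, Mul(-32, -5)) = Mul(207, 160) = 33120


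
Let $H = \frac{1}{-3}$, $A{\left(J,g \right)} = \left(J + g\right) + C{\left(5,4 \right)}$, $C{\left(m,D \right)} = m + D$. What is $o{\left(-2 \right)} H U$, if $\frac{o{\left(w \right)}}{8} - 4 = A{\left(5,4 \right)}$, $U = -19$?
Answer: $\frac{3344}{3} \approx 1114.7$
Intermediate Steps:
$C{\left(m,D \right)} = D + m$
$A{\left(J,g \right)} = 9 + J + g$ ($A{\left(J,g \right)} = \left(J + g\right) + \left(4 + 5\right) = \left(J + g\right) + 9 = 9 + J + g$)
$o{\left(w \right)} = 176$ ($o{\left(w \right)} = 32 + 8 \left(9 + 5 + 4\right) = 32 + 8 \cdot 18 = 32 + 144 = 176$)
$H = - \frac{1}{3} \approx -0.33333$
$o{\left(-2 \right)} H U = 176 \left(- \frac{1}{3}\right) \left(-19\right) = \left(- \frac{176}{3}\right) \left(-19\right) = \frac{3344}{3}$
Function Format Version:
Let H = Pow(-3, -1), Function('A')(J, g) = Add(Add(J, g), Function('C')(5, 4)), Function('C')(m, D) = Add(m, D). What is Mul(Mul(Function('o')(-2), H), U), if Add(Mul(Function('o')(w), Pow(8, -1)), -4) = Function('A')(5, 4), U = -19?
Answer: Rational(3344, 3) ≈ 1114.7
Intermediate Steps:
Function('C')(m, D) = Add(D, m)
Function('A')(J, g) = Add(9, J, g) (Function('A')(J, g) = Add(Add(J, g), Add(4, 5)) = Add(Add(J, g), 9) = Add(9, J, g))
Function('o')(w) = 176 (Function('o')(w) = Add(32, Mul(8, Add(9, 5, 4))) = Add(32, Mul(8, 18)) = Add(32, 144) = 176)
H = Rational(-1, 3) ≈ -0.33333
Mul(Mul(Function('o')(-2), H), U) = Mul(Mul(176, Rational(-1, 3)), -19) = Mul(Rational(-176, 3), -19) = Rational(3344, 3)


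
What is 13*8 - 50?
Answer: 54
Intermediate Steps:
13*8 - 50 = 104 - 50 = 54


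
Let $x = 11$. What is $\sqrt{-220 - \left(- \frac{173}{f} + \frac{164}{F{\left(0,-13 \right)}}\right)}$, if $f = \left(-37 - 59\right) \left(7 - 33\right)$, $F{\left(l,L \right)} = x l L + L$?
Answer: $\frac{i \sqrt{20180901}}{312} \approx 14.398 i$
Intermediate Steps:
$F{\left(l,L \right)} = L + 11 L l$ ($F{\left(l,L \right)} = 11 l L + L = 11 L l + L = L + 11 L l$)
$f = 2496$ ($f = \left(-96\right) \left(-26\right) = 2496$)
$\sqrt{-220 - \left(- \frac{173}{f} + \frac{164}{F{\left(0,-13 \right)}}\right)} = \sqrt{-220 - \left(- \frac{173}{2496} + 164 \left(- \frac{1}{13 \left(1 + 11 \cdot 0\right)}\right)\right)} = \sqrt{-220 - \left(- \frac{173}{2496} + \frac{164}{\left(-13\right) \left(1 + 0\right)}\right)} = \sqrt{-220 - \left(- \frac{173}{2496} + \frac{164}{\left(-13\right) 1}\right)} = \sqrt{-220 - \left(- \frac{173}{2496} + \frac{164}{-13}\right)} = \sqrt{-220 + \left(\frac{173}{2496} - - \frac{164}{13}\right)} = \sqrt{-220 + \left(\frac{173}{2496} + \frac{164}{13}\right)} = \sqrt{-220 + \frac{31661}{2496}} = \sqrt{- \frac{517459}{2496}} = \frac{i \sqrt{20180901}}{312}$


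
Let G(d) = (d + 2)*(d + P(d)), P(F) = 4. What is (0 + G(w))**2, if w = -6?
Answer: 64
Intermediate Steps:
G(d) = (2 + d)*(4 + d) (G(d) = (d + 2)*(d + 4) = (2 + d)*(4 + d))
(0 + G(w))**2 = (0 + (8 + (-6)**2 + 6*(-6)))**2 = (0 + (8 + 36 - 36))**2 = (0 + 8)**2 = 8**2 = 64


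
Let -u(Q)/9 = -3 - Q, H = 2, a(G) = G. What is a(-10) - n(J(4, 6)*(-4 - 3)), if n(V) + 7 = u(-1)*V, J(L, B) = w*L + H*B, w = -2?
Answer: 501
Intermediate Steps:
u(Q) = 27 + 9*Q (u(Q) = -9*(-3 - Q) = 27 + 9*Q)
J(L, B) = -2*L + 2*B
n(V) = -7 + 18*V (n(V) = -7 + (27 + 9*(-1))*V = -7 + (27 - 9)*V = -7 + 18*V)
a(-10) - n(J(4, 6)*(-4 - 3)) = -10 - (-7 + 18*((-2*4 + 2*6)*(-4 - 3))) = -10 - (-7 + 18*((-8 + 12)*(-7))) = -10 - (-7 + 18*(4*(-7))) = -10 - (-7 + 18*(-28)) = -10 - (-7 - 504) = -10 - 1*(-511) = -10 + 511 = 501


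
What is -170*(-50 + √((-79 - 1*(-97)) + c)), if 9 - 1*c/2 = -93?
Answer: 8500 - 170*√222 ≈ 5967.1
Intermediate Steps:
c = 204 (c = 18 - 2*(-93) = 18 + 186 = 204)
-170*(-50 + √((-79 - 1*(-97)) + c)) = -170*(-50 + √((-79 - 1*(-97)) + 204)) = -170*(-50 + √((-79 + 97) + 204)) = -170*(-50 + √(18 + 204)) = -170*(-50 + √222) = 8500 - 170*√222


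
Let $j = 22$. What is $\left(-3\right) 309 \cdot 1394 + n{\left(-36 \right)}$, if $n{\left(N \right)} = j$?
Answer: $-1292216$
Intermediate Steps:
$n{\left(N \right)} = 22$
$\left(-3\right) 309 \cdot 1394 + n{\left(-36 \right)} = \left(-3\right) 309 \cdot 1394 + 22 = \left(-927\right) 1394 + 22 = -1292238 + 22 = -1292216$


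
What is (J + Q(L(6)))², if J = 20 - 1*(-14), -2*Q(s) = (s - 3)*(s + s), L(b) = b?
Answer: 256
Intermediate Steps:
Q(s) = -s*(-3 + s) (Q(s) = -(s - 3)*(s + s)/2 = -(-3 + s)*2*s/2 = -s*(-3 + s))
J = 34 (J = 20 + 14 = 34)
(J + Q(L(6)))² = (34 + 6*(3 - 1*6))² = (34 + 6*(3 - 6))² = (34 + 6*(-3))² = (34 - 18)² = 16² = 256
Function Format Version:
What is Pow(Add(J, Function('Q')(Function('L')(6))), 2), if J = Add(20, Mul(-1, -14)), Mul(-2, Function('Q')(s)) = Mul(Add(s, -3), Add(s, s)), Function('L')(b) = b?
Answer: 256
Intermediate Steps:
Function('Q')(s) = Mul(-1, s, Add(-3, s)) (Function('Q')(s) = Mul(Rational(-1, 2), Mul(Add(s, -3), Add(s, s))) = Mul(Rational(-1, 2), Mul(Add(-3, s), Mul(2, s))) = Mul(Rational(-1, 2), Mul(2, s, Add(-3, s))) = Mul(-1, s, Add(-3, s)))
J = 34 (J = Add(20, 14) = 34)
Pow(Add(J, Function('Q')(Function('L')(6))), 2) = Pow(Add(34, Mul(6, Add(3, Mul(-1, 6)))), 2) = Pow(Add(34, Mul(6, Add(3, -6))), 2) = Pow(Add(34, Mul(6, -3)), 2) = Pow(Add(34, -18), 2) = Pow(16, 2) = 256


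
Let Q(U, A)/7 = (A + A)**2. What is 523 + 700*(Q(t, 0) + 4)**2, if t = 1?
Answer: 11723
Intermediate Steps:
Q(U, A) = 28*A**2 (Q(U, A) = 7*(A + A)**2 = 7*(2*A)**2 = 7*(4*A**2) = 28*A**2)
523 + 700*(Q(t, 0) + 4)**2 = 523 + 700*(28*0**2 + 4)**2 = 523 + 700*(28*0 + 4)**2 = 523 + 700*(0 + 4)**2 = 523 + 700*4**2 = 523 + 700*16 = 523 + 11200 = 11723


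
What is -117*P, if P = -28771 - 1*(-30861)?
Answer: -244530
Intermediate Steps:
P = 2090 (P = -28771 + 30861 = 2090)
-117*P = -117*2090 = -244530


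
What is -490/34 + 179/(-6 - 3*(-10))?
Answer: -2837/408 ≈ -6.9534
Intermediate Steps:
-490/34 + 179/(-6 - 3*(-10)) = -490*1/34 + 179/(-6 + 30) = -245/17 + 179/24 = -2837/408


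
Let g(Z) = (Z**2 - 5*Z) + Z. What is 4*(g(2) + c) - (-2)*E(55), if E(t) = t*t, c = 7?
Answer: 6062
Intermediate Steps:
g(Z) = Z**2 - 4*Z
E(t) = t**2
4*(g(2) + c) - (-2)*E(55) = 4*(2*(-4 + 2) + 7) - (-2)*55**2 = 4*(2*(-2) + 7) - (-2)*3025 = 4*(-4 + 7) - 1*(-6050) = 4*3 + 6050 = 12 + 6050 = 6062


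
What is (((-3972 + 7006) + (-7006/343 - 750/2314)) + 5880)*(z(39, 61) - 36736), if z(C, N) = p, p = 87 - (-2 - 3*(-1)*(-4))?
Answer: -129295731373845/396851 ≈ -3.2580e+8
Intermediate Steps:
p = 101 (p = 87 - (-2 + 3*(-4)) = 87 - (-2 - 12) = 87 - 1*(-14) = 87 + 14 = 101)
z(C, N) = 101
(((-3972 + 7006) + (-7006/343 - 750/2314)) + 5880)*(z(39, 61) - 36736) = (((-3972 + 7006) + (-7006/343 - 750/2314)) + 5880)*(101 - 36736) = ((3034 + (-7006*1/343 - 750*1/2314)) + 5880)*(-36635) = ((3034 + (-7006/343 - 375/1157)) + 5880)*(-36635) = ((3034 - 8234567/396851) + 5880)*(-36635) = (1195811367/396851 + 5880)*(-36635) = (3529295247/396851)*(-36635) = -129295731373845/396851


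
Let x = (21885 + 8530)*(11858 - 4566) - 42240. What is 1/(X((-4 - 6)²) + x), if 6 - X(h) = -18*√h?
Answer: 1/221744126 ≈ 4.5097e-9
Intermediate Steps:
X(h) = 6 + 18*√h (X(h) = 6 - (-18)*√h = 6 + 18*√h)
x = 221743940 (x = 30415*7292 - 42240 = 221786180 - 42240 = 221743940)
1/(X((-4 - 6)²) + x) = 1/((6 + 18*√((-4 - 6)²)) + 221743940) = 1/((6 + 18*√((-10)²)) + 221743940) = 1/((6 + 18*√100) + 221743940) = 1/((6 + 18*10) + 221743940) = 1/((6 + 180) + 221743940) = 1/(186 + 221743940) = 1/221744126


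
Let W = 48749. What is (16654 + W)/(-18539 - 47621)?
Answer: -65403/66160 ≈ -0.98856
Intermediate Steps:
(16654 + W)/(-18539 - 47621) = (16654 + 48749)/(-18539 - 47621) = 65403/(-66160) = 65403*(-1/66160) = -65403/66160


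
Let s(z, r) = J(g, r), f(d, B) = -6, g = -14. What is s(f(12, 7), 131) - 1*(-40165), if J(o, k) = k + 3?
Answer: 40299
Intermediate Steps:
J(o, k) = 3 + k
s(z, r) = 3 + r
s(f(12, 7), 131) - 1*(-40165) = (3 + 131) - 1*(-40165) = 134 + 40165 = 40299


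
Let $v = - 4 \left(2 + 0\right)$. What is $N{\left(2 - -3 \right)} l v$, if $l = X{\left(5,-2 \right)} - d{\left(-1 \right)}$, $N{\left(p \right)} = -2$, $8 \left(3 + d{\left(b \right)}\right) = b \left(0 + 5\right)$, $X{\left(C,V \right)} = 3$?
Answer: $106$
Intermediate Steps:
$d{\left(b \right)} = -3 + \frac{5 b}{8}$ ($d{\left(b \right)} = -3 + \frac{b \left(0 + 5\right)}{8} = -3 + \frac{b 5}{8} = -3 + \frac{5 b}{8}$)
$v = -8$ ($v = \left(-4\right) 2 = -8$)
$l = \frac{53}{8}$ ($l = 3 - \left(-3 + \frac{5}{8} \left(-1\right)\right) = 3 - \left(-3 - \frac{5}{8}\right) = 3 - - \frac{29}{8} = 3 + \frac{29}{8} = \frac{53}{8} \approx 6.625$)
$N{\left(2 - -3 \right)} l v = \left(-2\right) \frac{53}{8} \left(-8\right) = \left(- \frac{53}{4}\right) \left(-8\right) = 106$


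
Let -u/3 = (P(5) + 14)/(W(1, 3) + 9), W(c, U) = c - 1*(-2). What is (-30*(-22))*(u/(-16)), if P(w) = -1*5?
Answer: 1485/16 ≈ 92.813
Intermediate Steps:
P(w) = -5
W(c, U) = 2 + c (W(c, U) = c + 2 = 2 + c)
u = -9/4 (u = -3*(-5 + 14)/((2 + 1) + 9) = -27/(3 + 9) = -27/12 = -3*3/4 = -9/4 ≈ -2.2500)
(-30*(-22))*(u/(-16)) = (-30*(-22))*(-9/4/(-16)) = 660*(-9/4*(-1/16)) = 660*(9/64) = 1485/16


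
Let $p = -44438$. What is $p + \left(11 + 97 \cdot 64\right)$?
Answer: $-38219$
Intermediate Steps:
$p + \left(11 + 97 \cdot 64\right) = -44438 + \left(11 + 97 \cdot 64\right) = -44438 + \left(11 + 6208\right) = -44438 + 6219 = -38219$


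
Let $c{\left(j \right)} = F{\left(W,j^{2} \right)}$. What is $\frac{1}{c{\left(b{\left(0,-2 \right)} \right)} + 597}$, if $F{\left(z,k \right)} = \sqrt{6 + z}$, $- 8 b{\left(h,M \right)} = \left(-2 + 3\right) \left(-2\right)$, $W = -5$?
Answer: $\frac{1}{598} \approx 0.0016722$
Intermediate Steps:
$b{\left(h,M \right)} = \frac{1}{4}$ ($b{\left(h,M \right)} = - \frac{\left(-2 + 3\right) \left(-2\right)}{8} = - \frac{1 \left(-2\right)}{8} = \left(- \frac{1}{8}\right) \left(-2\right) = \frac{1}{4}$)
$c{\left(j \right)} = 1$ ($c{\left(j \right)} = \sqrt{6 - 5} = \sqrt{1} = 1$)
$\frac{1}{c{\left(b{\left(0,-2 \right)} \right)} + 597} = \frac{1}{1 + 597} = \frac{1}{598}$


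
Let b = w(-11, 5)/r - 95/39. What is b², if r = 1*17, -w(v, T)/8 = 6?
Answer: 12159169/439569 ≈ 27.662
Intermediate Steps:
w(v, T) = -48 (w(v, T) = -8*6 = -48)
r = 17
b = -3487/663 (b = -48/17 - 95/39 = -3487/663 ≈ -5.2594)
b² = (-3487/663)² = 12159169/439569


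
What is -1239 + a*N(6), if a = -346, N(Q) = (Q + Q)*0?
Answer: -1239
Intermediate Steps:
N(Q) = 0 (N(Q) = (2*Q)*0 = 0)
-1239 + a*N(6) = -1239 - 346*0 = -1239 + 0 = -1239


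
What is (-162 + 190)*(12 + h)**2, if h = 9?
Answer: 12348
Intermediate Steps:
(-162 + 190)*(12 + h)**2 = (-162 + 190)*(12 + 9)**2 = 28*21**2 = 28*441 = 12348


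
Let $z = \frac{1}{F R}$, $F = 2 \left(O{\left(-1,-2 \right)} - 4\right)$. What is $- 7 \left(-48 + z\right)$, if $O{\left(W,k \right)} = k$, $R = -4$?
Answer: $\frac{16121}{48} \approx 335.85$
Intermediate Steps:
$F = -12$ ($F = 2 \left(-2 - 4\right) = 2 \left(-6\right) = -12$)
$z = \frac{1}{48}$ ($z = \frac{1}{\left(-12\right) \left(-4\right)} = \frac{1}{48} \approx 0.020833$)
$- 7 \left(-48 + z\right) = - 7 \left(-48 + \frac{1}{48}\right) = \left(-7\right) \left(- \frac{2303}{48}\right) = \frac{16121}{48}$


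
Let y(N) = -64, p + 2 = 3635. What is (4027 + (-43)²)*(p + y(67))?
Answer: 20971444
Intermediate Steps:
p = 3633 (p = -2 + 3635 = 3633)
(4027 + (-43)²)*(p + y(67)) = (4027 + (-43)²)*(3633 - 64) = (4027 + 1849)*3569 = 5876*3569 = 20971444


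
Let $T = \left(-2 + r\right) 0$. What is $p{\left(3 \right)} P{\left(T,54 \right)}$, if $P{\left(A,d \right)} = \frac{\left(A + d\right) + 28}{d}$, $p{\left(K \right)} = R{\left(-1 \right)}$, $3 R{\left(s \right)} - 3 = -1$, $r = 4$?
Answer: $\frac{82}{81} \approx 1.0123$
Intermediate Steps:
$R{\left(s \right)} = \frac{2}{3}$ ($R{\left(s \right)} = 1 + \frac{1}{3} \left(-1\right) = 1 - \frac{1}{3} = \frac{2}{3}$)
$p{\left(K \right)} = \frac{2}{3}$
$T = 0$ ($T = \left(-2 + 4\right) 0 = 2 \cdot 0 = 0$)
$P{\left(A,d \right)} = \frac{28 + A + d}{d}$
$p{\left(3 \right)} P{\left(T,54 \right)} = \frac{2 \frac{28 + 0 + 54}{54}}{3} = \frac{2 \cdot \frac{1}{54} \cdot 82}{3} = \frac{2}{3} \cdot \frac{41}{27} = \frac{82}{81}$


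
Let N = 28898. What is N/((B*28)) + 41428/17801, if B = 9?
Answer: 37489511/320418 ≈ 117.00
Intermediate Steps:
N/((B*28)) + 41428/17801 = 28898/((9*28)) + 41428/17801 = 28898/252 + 41428*(1/17801) = 28898*(1/252) + 41428/17801 = 14449/126 + 41428/17801 = 37489511/320418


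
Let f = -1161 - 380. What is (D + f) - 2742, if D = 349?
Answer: -3934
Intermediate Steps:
f = -1541
(D + f) - 2742 = (349 - 1541) - 2742 = -1192 - 2742 = -3934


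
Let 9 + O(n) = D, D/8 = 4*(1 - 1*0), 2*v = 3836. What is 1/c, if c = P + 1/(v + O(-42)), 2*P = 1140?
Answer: 1941/1106371 ≈ 0.0017544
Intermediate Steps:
v = 1918 (v = (1/2)*3836 = 1918)
P = 570 (P = (1/2)*1140 = 570)
D = 32 (D = 8*(4*(1 - 1*0)) = 8*(4*(1 + 0)) = 8*(4*1) = 8*4 = 32)
O(n) = 23 (O(n) = -9 + 32 = 23)
c = 1106371/1941 (c = 570 + 1/(1918 + 23) = 570 + 1/1941 = 1106371/1941 ≈ 570.00)
1/c = 1/(1106371/1941) = 1941/1106371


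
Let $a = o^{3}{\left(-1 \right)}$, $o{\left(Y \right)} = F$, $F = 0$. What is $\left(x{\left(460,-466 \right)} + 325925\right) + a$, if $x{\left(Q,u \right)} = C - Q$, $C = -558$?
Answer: $324907$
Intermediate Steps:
$o{\left(Y \right)} = 0$
$x{\left(Q,u \right)} = -558 - Q$
$a = 0$ ($a = 0^{3} = 0$)
$\left(x{\left(460,-466 \right)} + 325925\right) + a = \left(\left(-558 - 460\right) + 325925\right) + 0 = \left(-1018 + 325925\right) + 0 = 324907 + 0 = 324907$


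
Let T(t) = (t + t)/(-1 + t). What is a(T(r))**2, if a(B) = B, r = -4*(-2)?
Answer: 256/49 ≈ 5.2245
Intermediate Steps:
r = 8
T(t) = 2*t/(-1 + t) (T(t) = (2*t)/(-1 + t) = 2*t/(-1 + t))
a(T(r))**2 = (2*8/(-1 + 8))**2 = (2*8/7)**2 = (2*8*(1/7))**2 = (16/7)**2 = 256/49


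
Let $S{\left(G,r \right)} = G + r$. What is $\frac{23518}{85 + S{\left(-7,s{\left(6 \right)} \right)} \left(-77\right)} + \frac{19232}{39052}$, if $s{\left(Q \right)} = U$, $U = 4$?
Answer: $\frac{115562781}{1542554} \approx 74.917$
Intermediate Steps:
$s{\left(Q \right)} = 4$
$\frac{23518}{85 + S{\left(-7,s{\left(6 \right)} \right)} \left(-77\right)} + \frac{19232}{39052} = \frac{23518}{85 + \left(-7 + 4\right) \left(-77\right)} + \frac{19232}{39052} = \frac{23518}{85 - -231} + 19232 \cdot \frac{1}{39052} = \frac{23518}{85 + 231} + \frac{4808}{9763} = \frac{23518}{316} + \frac{4808}{9763} = 23518 \cdot \frac{1}{316} + \frac{4808}{9763} = \frac{11759}{158} + \frac{4808}{9763} = \frac{115562781}{1542554}$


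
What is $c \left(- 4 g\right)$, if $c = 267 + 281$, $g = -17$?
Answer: $37264$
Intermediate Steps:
$c = 548$
$c \left(- 4 g\right) = 548 \left(\left(-4\right) \left(-17\right)\right) = 548 \cdot 68 = 37264$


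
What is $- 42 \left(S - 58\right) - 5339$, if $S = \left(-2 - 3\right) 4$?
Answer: $-2063$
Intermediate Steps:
$S = -20$ ($S = \left(-5\right) 4 = -20$)
$- 42 \left(S - 58\right) - 5339 = - 42 \left(-20 - 58\right) - 5339 = \left(-42\right) \left(-78\right) - 5339 = 3276 - 5339 = -2063$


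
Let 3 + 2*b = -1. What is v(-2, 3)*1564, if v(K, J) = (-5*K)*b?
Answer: -31280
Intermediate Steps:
b = -2 (b = -3/2 + (½)*(-1) = -3/2 - ½ = -2)
v(K, J) = 10*K (v(K, J) = -5*K*(-2) = 10*K)
v(-2, 3)*1564 = (10*(-2))*1564 = -20*1564 = -31280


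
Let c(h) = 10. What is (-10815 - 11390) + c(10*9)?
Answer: -22195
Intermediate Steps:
(-10815 - 11390) + c(10*9) = (-10815 - 11390) + 10 = -22205 + 10 = -22195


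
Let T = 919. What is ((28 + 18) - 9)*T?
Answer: 34003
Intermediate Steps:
((28 + 18) - 9)*T = ((28 + 18) - 9)*919 = (46 - 9)*919 = 37*919 = 34003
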